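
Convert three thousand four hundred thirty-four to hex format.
Convert three thousand four hundred thirty-four (English words) → 3×1000 + 4×100 + 34 = 3434 (decimal)
Convert 3434 (decimal) → 3434 = 13×256 + 6×16 + 10 → 0xD6A (hexadecimal)
0xD6A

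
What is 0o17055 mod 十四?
Convert 0o17055 (octal) → 1×4096 + 7×512 + 5×8 + 5 = 7725 (decimal)
Convert 十四 (Chinese numeral) → 1×10 + 4 = 14 (decimal)
Compute 7725 mod 14 = 11
11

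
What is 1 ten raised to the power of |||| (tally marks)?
Convert 1 ten (place-value notation) → 1×10 = 10 (decimal)
Convert |||| (tally marks) → 4 (decimal)
Compute 10 ^ 4 = 10000
10000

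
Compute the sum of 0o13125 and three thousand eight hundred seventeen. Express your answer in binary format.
Convert 0o13125 (octal) → 1×4096 + 3×512 + 1×64 + 2×8 + 5 = 5717 (decimal)
Convert three thousand eight hundred seventeen (English words) → 3×1000 + 8×100 + 17 = 3817 (decimal)
Compute 5717 + 3817 = 9534
Convert 9534 (decimal) → 9534 = 8192 + 1024 + 256 + 32 + 16 + 8 + 4 + 2 → 0b10010100111110 (binary)
0b10010100111110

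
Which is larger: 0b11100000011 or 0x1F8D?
Convert 0b11100000011 (binary) → 1024 + 512 + 256 + 2 + 1 = 1795 (decimal)
Convert 0x1F8D (hexadecimal) → 1×4096 + 15×256 + 8×16 + 13 = 8077 (decimal)
Compare 1795 vs 8077: larger = 8077
8077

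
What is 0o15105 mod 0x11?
Convert 0o15105 (octal) → 1×4096 + 5×512 + 1×64 + 5 = 6725 (decimal)
Convert 0x11 (hexadecimal) → 1×16 + 1 = 17 (decimal)
Compute 6725 mod 17 = 10
10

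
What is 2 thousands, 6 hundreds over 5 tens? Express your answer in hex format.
Convert 2 thousands, 6 hundreds (place-value notation) → 2×1000 + 6×100 = 2600 (decimal)
Convert 5 tens (place-value notation) → 5×10 = 50 (decimal)
Compute 2600 ÷ 50 = 52
Convert 52 (decimal) → 52 = 3×16 + 4 → 0x34 (hexadecimal)
0x34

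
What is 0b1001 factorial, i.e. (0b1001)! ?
Convert 0b1001 (binary) → 8 + 1 = 9 (decimal)
Compute 9! = 362880
362880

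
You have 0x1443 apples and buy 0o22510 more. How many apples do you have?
Convert 0x1443 (hexadecimal) → 1×4096 + 4×256 + 4×16 + 3 = 5187 (decimal)
Convert 0o22510 (octal) → 2×4096 + 2×512 + 5×64 + 1×8 = 9544 (decimal)
Compute 5187 + 9544 = 14731
14731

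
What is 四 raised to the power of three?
Convert 四 (Chinese numeral) → 4 (decimal)
Convert three (English words) → 3 (decimal)
Compute 4 ^ 3 = 64
64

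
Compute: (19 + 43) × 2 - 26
Parentheses first: 19 + 43 = 62
Multiply: 62 × 2 = 124
Subtract: 124 - 26 = 98
98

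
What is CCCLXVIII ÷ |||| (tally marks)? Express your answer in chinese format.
Convert CCCLXVIII (Roman numeral) → 100 + 100 + 100 + 50 + 10 + 5 + 1 + 1 + 1 = 368 (decimal)
Convert |||| (tally marks) → 4 (decimal)
Compute 368 ÷ 4 = 92
Convert 92 (decimal) → 92 = 9×10 + 2 → 九十二 (Chinese numeral)
九十二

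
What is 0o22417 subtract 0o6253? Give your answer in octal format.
Convert 0o22417 (octal) → 2×4096 + 2×512 + 4×64 + 1×8 + 7 = 9487 (decimal)
Convert 0o6253 (octal) → 6×512 + 2×64 + 5×8 + 3 = 3243 (decimal)
Compute 9487 - 3243 = 6244
Convert 6244 (decimal) → 6244 = 1×4096 + 4×512 + 1×64 + 4×8 + 4 → 0o14144 (octal)
0o14144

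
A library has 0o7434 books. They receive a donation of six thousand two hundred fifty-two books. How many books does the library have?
Convert 0o7434 (octal) → 7×512 + 4×64 + 3×8 + 4 = 3868 (decimal)
Convert six thousand two hundred fifty-two (English words) → 6×1000 + 2×100 + 52 = 6252 (decimal)
Compute 3868 + 6252 = 10120
10120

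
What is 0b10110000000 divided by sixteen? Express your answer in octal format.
Convert 0b10110000000 (binary) → 1024 + 256 + 128 = 1408 (decimal)
Convert sixteen (English words) → 16 (decimal)
Compute 1408 ÷ 16 = 88
Convert 88 (decimal) → 88 = 1×64 + 3×8 → 0o130 (octal)
0o130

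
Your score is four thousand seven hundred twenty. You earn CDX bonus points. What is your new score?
Convert four thousand seven hundred twenty (English words) → 4×1000 + 7×100 + 20 = 4720 (decimal)
Convert CDX (Roman numeral) → 400 + 10 = 410 (decimal)
Compute 4720 + 410 = 5130
5130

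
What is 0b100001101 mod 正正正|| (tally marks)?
Convert 0b100001101 (binary) → 256 + 8 + 4 + 1 = 269 (decimal)
Convert 正正正|| (tally marks) → 5 + 5 + 5 + 2 = 17 (decimal)
Compute 269 mod 17 = 14
14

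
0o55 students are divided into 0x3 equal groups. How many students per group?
Convert 0o55 (octal) → 5×8 + 5 = 45 (decimal)
Convert 0x3 (hexadecimal) → 3 (decimal)
Compute 45 ÷ 3 = 15
15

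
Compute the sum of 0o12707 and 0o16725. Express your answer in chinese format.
Convert 0o12707 (octal) → 1×4096 + 2×512 + 7×64 + 7 = 5575 (decimal)
Convert 0o16725 (octal) → 1×4096 + 6×512 + 7×64 + 2×8 + 5 = 7637 (decimal)
Compute 5575 + 7637 = 13212
Convert 13212 (decimal) → 13212 = 1×10000 + 3×1000 + 2×100 + 1×10 + 2 → 一万三千二百一十二 (Chinese numeral)
一万三千二百一十二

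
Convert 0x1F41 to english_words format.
Convert 0x1F41 (hexadecimal) → 1×4096 + 15×256 + 4×16 + 1 = 8001 (decimal)
Convert 8001 (decimal) → 8001 = 8×1000 + 1 → eight thousand one (English words)
eight thousand one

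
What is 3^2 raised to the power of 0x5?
Convert 3^2 (power) → 9 (decimal)
Convert 0x5 (hexadecimal) → 5 (decimal)
Compute 9 ^ 5 = 59049
59049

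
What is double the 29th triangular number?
The 29th triangular number = 29×30/2 = 435
Compute 435 × 2 = 870
870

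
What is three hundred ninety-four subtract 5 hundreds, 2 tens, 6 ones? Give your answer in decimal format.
Convert three hundred ninety-four (English words) → 3×100 + 94 = 394 (decimal)
Convert 5 hundreds, 2 tens, 6 ones (place-value notation) → 5×100 + 2×10 + 6 = 526 (decimal)
Compute 394 - 526 = -132
-132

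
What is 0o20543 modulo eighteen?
Convert 0o20543 (octal) → 2×4096 + 5×64 + 4×8 + 3 = 8547 (decimal)
Convert eighteen (English words) → 18 (decimal)
Compute 8547 mod 18 = 15
15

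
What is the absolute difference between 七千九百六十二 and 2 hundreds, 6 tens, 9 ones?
Convert 七千九百六十二 (Chinese numeral) → 7×1000 + 9×100 + 6×10 + 2 = 7962 (decimal)
Convert 2 hundreds, 6 tens, 9 ones (place-value notation) → 2×100 + 6×10 + 9 = 269 (decimal)
Compute |7962 - 269| = 7693
7693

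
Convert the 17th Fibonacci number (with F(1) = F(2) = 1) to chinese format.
Convert the 17th Fibonacci number (with F(1) = F(2) = 1) (Fibonacci index) → 1597 (decimal)
Convert 1597 (decimal) → 1597 = 1×1000 + 5×100 + 9×10 + 7 → 一千五百九十七 (Chinese numeral)
一千五百九十七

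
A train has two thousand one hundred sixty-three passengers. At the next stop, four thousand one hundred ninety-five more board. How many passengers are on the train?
Convert two thousand one hundred sixty-three (English words) → 2×1000 + 1×100 + 63 = 2163 (decimal)
Convert four thousand one hundred ninety-five (English words) → 4×1000 + 1×100 + 95 = 4195 (decimal)
Compute 2163 + 4195 = 6358
6358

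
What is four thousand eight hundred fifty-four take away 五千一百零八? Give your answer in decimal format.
Convert four thousand eight hundred fifty-four (English words) → 4×1000 + 8×100 + 54 = 4854 (decimal)
Convert 五千一百零八 (Chinese numeral) → 5×1000 + 1×100 + 8 = 5108 (decimal)
Compute 4854 - 5108 = -254
-254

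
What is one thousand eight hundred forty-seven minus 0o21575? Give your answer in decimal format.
Convert one thousand eight hundred forty-seven (English words) → 1×1000 + 8×100 + 47 = 1847 (decimal)
Convert 0o21575 (octal) → 2×4096 + 1×512 + 5×64 + 7×8 + 5 = 9085 (decimal)
Compute 1847 - 9085 = -7238
-7238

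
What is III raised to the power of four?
Convert III (Roman numeral) → 1 + 1 + 1 = 3 (decimal)
Convert four (English words) → 4 (decimal)
Compute 3 ^ 4 = 81
81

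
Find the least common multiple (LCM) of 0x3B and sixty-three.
Convert 0x3B (hexadecimal) → 3×16 + 11 = 59 (decimal)
Convert sixty-three (English words) → 63 (decimal)
Compute lcm(59, 63) = 3717
3717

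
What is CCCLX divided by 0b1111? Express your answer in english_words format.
Convert CCCLX (Roman numeral) → 100 + 100 + 100 + 50 + 10 = 360 (decimal)
Convert 0b1111 (binary) → 8 + 4 + 2 + 1 = 15 (decimal)
Compute 360 ÷ 15 = 24
Convert 24 (decimal) → twenty-four (English words)
twenty-four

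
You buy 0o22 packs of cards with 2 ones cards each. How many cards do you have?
Convert 2 ones (place-value notation) → 2 (decimal)
Convert 0o22 (octal) → 2×8 + 2 = 18 (decimal)
Compute 2 × 18 = 36
36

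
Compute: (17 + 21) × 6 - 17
Parentheses first: 17 + 21 = 38
Multiply: 38 × 6 = 228
Subtract: 228 - 17 = 211
211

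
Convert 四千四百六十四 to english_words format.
Convert 四千四百六十四 (Chinese numeral) → 4×1000 + 4×100 + 6×10 + 4 = 4464 (decimal)
Convert 4464 (decimal) → 4464 = 4×1000 + 4×100 + 64 → four thousand four hundred sixty-four (English words)
four thousand four hundred sixty-four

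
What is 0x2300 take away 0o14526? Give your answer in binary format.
Convert 0x2300 (hexadecimal) → 2×4096 + 3×256 = 8960 (decimal)
Convert 0o14526 (octal) → 1×4096 + 4×512 + 5×64 + 2×8 + 6 = 6486 (decimal)
Compute 8960 - 6486 = 2474
Convert 2474 (decimal) → 2474 = 2048 + 256 + 128 + 32 + 8 + 2 → 0b100110101010 (binary)
0b100110101010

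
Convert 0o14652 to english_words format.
Convert 0o14652 (octal) → 1×4096 + 4×512 + 6×64 + 5×8 + 2 = 6570 (decimal)
Convert 6570 (decimal) → 6570 = 6×1000 + 5×100 + 70 → six thousand five hundred seventy (English words)
six thousand five hundred seventy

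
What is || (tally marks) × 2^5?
Convert || (tally marks) → 2 (decimal)
Convert 2^5 (power) → 32 (decimal)
Compute 2 × 32 = 64
64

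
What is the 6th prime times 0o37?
Convert the 6th prime (prime index) → 13 (decimal)
Convert 0o37 (octal) → 3×8 + 7 = 31 (decimal)
Compute 13 × 31 = 403
403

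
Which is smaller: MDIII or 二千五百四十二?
Convert MDIII (Roman numeral) → 1000 + 500 + 1 + 1 + 1 = 1503 (decimal)
Convert 二千五百四十二 (Chinese numeral) → 2×1000 + 5×100 + 4×10 + 2 = 2542 (decimal)
Compare 1503 vs 2542: smaller = 1503
1503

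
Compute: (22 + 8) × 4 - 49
Parentheses first: 22 + 8 = 30
Multiply: 30 × 4 = 120
Subtract: 120 - 49 = 71
71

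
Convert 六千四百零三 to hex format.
Convert 六千四百零三 (Chinese numeral) → 6×1000 + 4×100 + 3 = 6403 (decimal)
Convert 6403 (decimal) → 6403 = 1×4096 + 9×256 + 3 → 0x1903 (hexadecimal)
0x1903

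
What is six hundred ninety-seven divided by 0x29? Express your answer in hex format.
Convert six hundred ninety-seven (English words) → 6×100 + 97 = 697 (decimal)
Convert 0x29 (hexadecimal) → 2×16 + 9 = 41 (decimal)
Compute 697 ÷ 41 = 17
Convert 17 (decimal) → 17 = 1×16 + 1 → 0x11 (hexadecimal)
0x11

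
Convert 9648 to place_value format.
Convert 9648 (decimal) → 9648 = 9×1000 + 6×100 + 4×10 + 8 → 9 thousands, 6 hundreds, 4 tens, 8 ones (place-value notation)
9 thousands, 6 hundreds, 4 tens, 8 ones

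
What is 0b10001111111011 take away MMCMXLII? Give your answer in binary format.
Convert 0b10001111111011 (binary) → 8192 + 512 + 256 + 128 + 64 + 32 + 16 + 8 + 2 + 1 = 9211 (decimal)
Convert MMCMXLII (Roman numeral) → 1000 + 1000 + 900 + 40 + 1 + 1 = 2942 (decimal)
Compute 9211 - 2942 = 6269
Convert 6269 (decimal) → 6269 = 4096 + 2048 + 64 + 32 + 16 + 8 + 4 + 1 → 0b1100001111101 (binary)
0b1100001111101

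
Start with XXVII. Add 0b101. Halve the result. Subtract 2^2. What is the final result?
Convert XXVII (Roman numeral) → 10 + 10 + 5 + 1 + 1 = 27 (decimal)
Start: 27
Convert 0b101 (binary) → 4 + 1 = 5 (decimal)
27 + 5 = 32
32 ÷ 2 = 16
Convert 2^2 (power) → 4 (decimal)
16 - 4 = 12
12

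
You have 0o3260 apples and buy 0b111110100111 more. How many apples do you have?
Convert 0o3260 (octal) → 3×512 + 2×64 + 6×8 = 1712 (decimal)
Convert 0b111110100111 (binary) → 2048 + 1024 + 512 + 256 + 128 + 32 + 4 + 2 + 1 = 4007 (decimal)
Compute 1712 + 4007 = 5719
5719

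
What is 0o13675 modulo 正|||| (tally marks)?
Convert 0o13675 (octal) → 1×4096 + 3×512 + 6×64 + 7×8 + 5 = 6077 (decimal)
Convert 正|||| (tally marks) → 5 + 4 = 9 (decimal)
Compute 6077 mod 9 = 2
2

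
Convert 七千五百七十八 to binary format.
Convert 七千五百七十八 (Chinese numeral) → 7×1000 + 5×100 + 7×10 + 8 = 7578 (decimal)
Convert 7578 (decimal) → 7578 = 4096 + 2048 + 1024 + 256 + 128 + 16 + 8 + 2 → 0b1110110011010 (binary)
0b1110110011010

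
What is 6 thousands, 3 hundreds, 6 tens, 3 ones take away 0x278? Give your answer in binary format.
Convert 6 thousands, 3 hundreds, 6 tens, 3 ones (place-value notation) → 6×1000 + 3×100 + 6×10 + 3 = 6363 (decimal)
Convert 0x278 (hexadecimal) → 2×256 + 7×16 + 8 = 632 (decimal)
Compute 6363 - 632 = 5731
Convert 5731 (decimal) → 5731 = 4096 + 1024 + 512 + 64 + 32 + 2 + 1 → 0b1011001100011 (binary)
0b1011001100011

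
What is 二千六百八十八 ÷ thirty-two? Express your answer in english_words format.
Convert 二千六百八十八 (Chinese numeral) → 2×1000 + 6×100 + 8×10 + 8 = 2688 (decimal)
Convert thirty-two (English words) → 32 (decimal)
Compute 2688 ÷ 32 = 84
Convert 84 (decimal) → eighty-four (English words)
eighty-four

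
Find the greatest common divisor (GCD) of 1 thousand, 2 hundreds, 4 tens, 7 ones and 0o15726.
Convert 1 thousand, 2 hundreds, 4 tens, 7 ones (place-value notation) → 1×1000 + 2×100 + 4×10 + 7 = 1247 (decimal)
Convert 0o15726 (octal) → 1×4096 + 5×512 + 7×64 + 2×8 + 6 = 7126 (decimal)
Compute gcd(1247, 7126) = 1
1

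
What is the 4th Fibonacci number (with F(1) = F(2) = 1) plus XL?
The 4th Fibonacci number (with F(1) = F(2) = 1): 1, 1, 2, 3 → 3
Convert XL (Roman numeral) → 40 (decimal)
Compute 3 + 40 = 43
43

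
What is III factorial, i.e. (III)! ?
Convert III (Roman numeral) → 1 + 1 + 1 = 3 (decimal)
Compute 3! = 6
6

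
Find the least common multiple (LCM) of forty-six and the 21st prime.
Convert forty-six (English words) → 46 (decimal)
Convert the 21st prime (prime index) → 73 (decimal)
Compute lcm(46, 73) = 3358
3358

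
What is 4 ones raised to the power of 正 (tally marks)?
Convert 4 ones (place-value notation) → 4 (decimal)
Convert 正 (tally marks) → 5 (decimal)
Compute 4 ^ 5 = 1024
1024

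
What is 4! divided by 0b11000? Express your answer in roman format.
Convert 4! (factorial) → 24 (decimal)
Convert 0b11000 (binary) → 16 + 8 = 24 (decimal)
Compute 24 ÷ 24 = 1
Convert 1 (decimal) → I (Roman numeral)
I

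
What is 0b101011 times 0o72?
Convert 0b101011 (binary) → 32 + 8 + 2 + 1 = 43 (decimal)
Convert 0o72 (octal) → 7×8 + 2 = 58 (decimal)
Compute 43 × 58 = 2494
2494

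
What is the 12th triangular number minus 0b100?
The 12th triangular number = 12×13/2 = 78
Convert 0b100 (binary) → 4 (decimal)
Compute 78 - 4 = 74
74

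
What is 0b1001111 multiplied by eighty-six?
Convert 0b1001111 (binary) → 64 + 8 + 4 + 2 + 1 = 79 (decimal)
Convert eighty-six (English words) → 86 (decimal)
Compute 79 × 86 = 6794
6794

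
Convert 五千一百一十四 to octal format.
Convert 五千一百一十四 (Chinese numeral) → 5×1000 + 1×100 + 1×10 + 4 = 5114 (decimal)
Convert 5114 (decimal) → 5114 = 1×4096 + 1×512 + 7×64 + 7×8 + 2 → 0o11772 (octal)
0o11772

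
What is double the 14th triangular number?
The 14th triangular number = 14×15/2 = 105
Compute 105 × 2 = 210
210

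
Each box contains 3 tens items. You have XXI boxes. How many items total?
Convert 3 tens (place-value notation) → 3×10 = 30 (decimal)
Convert XXI (Roman numeral) → 10 + 10 + 1 = 21 (decimal)
Compute 30 × 21 = 630
630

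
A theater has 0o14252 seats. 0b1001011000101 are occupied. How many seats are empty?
Convert 0o14252 (octal) → 1×4096 + 4×512 + 2×64 + 5×8 + 2 = 6314 (decimal)
Convert 0b1001011000101 (binary) → 4096 + 512 + 128 + 64 + 4 + 1 = 4805 (decimal)
Compute 6314 - 4805 = 1509
1509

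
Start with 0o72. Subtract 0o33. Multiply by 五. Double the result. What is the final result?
Convert 0o72 (octal) → 7×8 + 2 = 58 (decimal)
Start: 58
Convert 0o33 (octal) → 3×8 + 3 = 27 (decimal)
58 - 27 = 31
Convert 五 (Chinese numeral) → 5 (decimal)
31 × 5 = 155
155 × 2 = 310
310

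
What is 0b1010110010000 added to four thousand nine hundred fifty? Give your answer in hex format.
Convert 0b1010110010000 (binary) → 4096 + 1024 + 256 + 128 + 16 = 5520 (decimal)
Convert four thousand nine hundred fifty (English words) → 4×1000 + 9×100 + 50 = 4950 (decimal)
Compute 5520 + 4950 = 10470
Convert 10470 (decimal) → 10470 = 2×4096 + 8×256 + 14×16 + 6 → 0x28E6 (hexadecimal)
0x28E6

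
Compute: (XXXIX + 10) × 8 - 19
Convert XXXIX (Roman numeral) → 10 + 10 + 10 + 9 = 39 (decimal)
Expression in decimal: (39 + 10) × 8 - 19
Parentheses first: 39 + 10 = 49
Multiply: 49 × 8 = 392
Subtract: 392 - 19 = 373
373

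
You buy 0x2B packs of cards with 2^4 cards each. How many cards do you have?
Convert 2^4 (power) → 16 (decimal)
Convert 0x2B (hexadecimal) → 2×16 + 11 = 43 (decimal)
Compute 16 × 43 = 688
688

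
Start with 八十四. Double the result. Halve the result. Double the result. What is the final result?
Convert 八十四 (Chinese numeral) → 8×10 + 4 = 84 (decimal)
Start: 84
84 × 2 = 168
168 ÷ 2 = 84
84 × 2 = 168
168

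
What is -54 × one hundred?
Convert one hundred (English words) → 1×100 = 100 (decimal)
Compute -54 × 100 = -5400
-5400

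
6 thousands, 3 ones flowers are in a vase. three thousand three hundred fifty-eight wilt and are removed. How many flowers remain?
Convert 6 thousands, 3 ones (place-value notation) → 6×1000 + 3 = 6003 (decimal)
Convert three thousand three hundred fifty-eight (English words) → 3×1000 + 3×100 + 58 = 3358 (decimal)
Compute 6003 - 3358 = 2645
2645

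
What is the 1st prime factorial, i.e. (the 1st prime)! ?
Convert the 1st prime (prime index) → 2 (decimal)
Compute 2! = 2
2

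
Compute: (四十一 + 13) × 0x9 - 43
Convert 四十一 (Chinese numeral) → 4×10 + 1 = 41 (decimal)
Convert 0x9 (hexadecimal) → 9 (decimal)
Expression in decimal: (41 + 13) × 9 - 43
Parentheses first: 41 + 13 = 54
Multiply: 54 × 9 = 486
Subtract: 486 - 43 = 443
443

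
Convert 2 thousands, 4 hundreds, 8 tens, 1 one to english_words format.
Convert 2 thousands, 4 hundreds, 8 tens, 1 one (place-value notation) → 2×1000 + 4×100 + 8×10 + 1 = 2481 (decimal)
Convert 2481 (decimal) → 2481 = 2×1000 + 4×100 + 81 → two thousand four hundred eighty-one (English words)
two thousand four hundred eighty-one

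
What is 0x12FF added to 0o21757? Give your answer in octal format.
Convert 0x12FF (hexadecimal) → 1×4096 + 2×256 + 15×16 + 15 = 4863 (decimal)
Convert 0o21757 (octal) → 2×4096 + 1×512 + 7×64 + 5×8 + 7 = 9199 (decimal)
Compute 4863 + 9199 = 14062
Convert 14062 (decimal) → 14062 = 3×4096 + 3×512 + 3×64 + 5×8 + 6 → 0o33356 (octal)
0o33356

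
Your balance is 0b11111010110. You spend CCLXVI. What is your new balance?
Convert 0b11111010110 (binary) → 1024 + 512 + 256 + 128 + 64 + 16 + 4 + 2 = 2006 (decimal)
Convert CCLXVI (Roman numeral) → 100 + 100 + 50 + 10 + 5 + 1 = 266 (decimal)
Compute 2006 - 266 = 1740
1740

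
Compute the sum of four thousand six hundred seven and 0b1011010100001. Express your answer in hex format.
Convert four thousand six hundred seven (English words) → 4×1000 + 6×100 + 7 = 4607 (decimal)
Convert 0b1011010100001 (binary) → 4096 + 1024 + 512 + 128 + 32 + 1 = 5793 (decimal)
Compute 4607 + 5793 = 10400
Convert 10400 (decimal) → 10400 = 2×4096 + 8×256 + 10×16 → 0x28A0 (hexadecimal)
0x28A0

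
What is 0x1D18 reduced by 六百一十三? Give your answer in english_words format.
Convert 0x1D18 (hexadecimal) → 1×4096 + 13×256 + 1×16 + 8 = 7448 (decimal)
Convert 六百一十三 (Chinese numeral) → 6×100 + 1×10 + 3 = 613 (decimal)
Compute 7448 - 613 = 6835
Convert 6835 (decimal) → 6835 = 6×1000 + 8×100 + 35 → six thousand eight hundred thirty-five (English words)
six thousand eight hundred thirty-five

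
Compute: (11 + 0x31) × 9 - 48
Convert 0x31 (hexadecimal) → 3×16 + 1 = 49 (decimal)
Expression in decimal: (11 + 49) × 9 - 48
Parentheses first: 11 + 49 = 60
Multiply: 60 × 9 = 540
Subtract: 540 - 48 = 492
492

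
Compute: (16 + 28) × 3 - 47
Parentheses first: 16 + 28 = 44
Multiply: 44 × 3 = 132
Subtract: 132 - 47 = 85
85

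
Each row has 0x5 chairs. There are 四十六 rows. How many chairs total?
Convert 0x5 (hexadecimal) → 5 (decimal)
Convert 四十六 (Chinese numeral) → 4×10 + 6 = 46 (decimal)
Compute 5 × 46 = 230
230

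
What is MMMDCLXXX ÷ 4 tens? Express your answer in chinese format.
Convert MMMDCLXXX (Roman numeral) → 1000 + 1000 + 1000 + 500 + 100 + 50 + 10 + 10 + 10 = 3680 (decimal)
Convert 4 tens (place-value notation) → 4×10 = 40 (decimal)
Compute 3680 ÷ 40 = 92
Convert 92 (decimal) → 92 = 9×10 + 2 → 九十二 (Chinese numeral)
九十二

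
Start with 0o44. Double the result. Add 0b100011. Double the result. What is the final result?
Convert 0o44 (octal) → 4×8 + 4 = 36 (decimal)
Start: 36
36 × 2 = 72
Convert 0b100011 (binary) → 32 + 2 + 1 = 35 (decimal)
72 + 35 = 107
107 × 2 = 214
214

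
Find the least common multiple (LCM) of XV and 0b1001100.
Convert XV (Roman numeral) → 10 + 5 = 15 (decimal)
Convert 0b1001100 (binary) → 64 + 8 + 4 = 76 (decimal)
Compute lcm(15, 76) = 1140
1140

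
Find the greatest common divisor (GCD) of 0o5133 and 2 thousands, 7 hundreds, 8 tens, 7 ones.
Convert 0o5133 (octal) → 5×512 + 1×64 + 3×8 + 3 = 2651 (decimal)
Convert 2 thousands, 7 hundreds, 8 tens, 7 ones (place-value notation) → 2×1000 + 7×100 + 8×10 + 7 = 2787 (decimal)
Compute gcd(2651, 2787) = 1
1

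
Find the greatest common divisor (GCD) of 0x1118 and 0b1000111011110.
Convert 0x1118 (hexadecimal) → 1×4096 + 1×256 + 1×16 + 8 = 4376 (decimal)
Convert 0b1000111011110 (binary) → 4096 + 256 + 128 + 64 + 16 + 8 + 4 + 2 = 4574 (decimal)
Compute gcd(4376, 4574) = 2
2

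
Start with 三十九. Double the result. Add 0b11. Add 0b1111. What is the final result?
Convert 三十九 (Chinese numeral) → 3×10 + 9 = 39 (decimal)
Start: 39
39 × 2 = 78
Convert 0b11 (binary) → 2 + 1 = 3 (decimal)
78 + 3 = 81
Convert 0b1111 (binary) → 8 + 4 + 2 + 1 = 15 (decimal)
81 + 15 = 96
96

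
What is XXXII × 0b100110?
Convert XXXII (Roman numeral) → 10 + 10 + 10 + 1 + 1 = 32 (decimal)
Convert 0b100110 (binary) → 32 + 4 + 2 = 38 (decimal)
Compute 32 × 38 = 1216
1216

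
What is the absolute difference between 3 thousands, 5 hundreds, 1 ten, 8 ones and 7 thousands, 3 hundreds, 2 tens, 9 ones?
Convert 3 thousands, 5 hundreds, 1 ten, 8 ones (place-value notation) → 3×1000 + 5×100 + 1×10 + 8 = 3518 (decimal)
Convert 7 thousands, 3 hundreds, 2 tens, 9 ones (place-value notation) → 7×1000 + 3×100 + 2×10 + 9 = 7329 (decimal)
Compute |3518 - 7329| = 3811
3811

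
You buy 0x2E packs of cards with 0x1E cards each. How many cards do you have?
Convert 0x1E (hexadecimal) → 1×16 + 14 = 30 (decimal)
Convert 0x2E (hexadecimal) → 2×16 + 14 = 46 (decimal)
Compute 30 × 46 = 1380
1380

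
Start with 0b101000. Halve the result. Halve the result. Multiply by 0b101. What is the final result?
Convert 0b101000 (binary) → 32 + 8 = 40 (decimal)
Start: 40
40 ÷ 2 = 20
20 ÷ 2 = 10
Convert 0b101 (binary) → 4 + 1 = 5 (decimal)
10 × 5 = 50
50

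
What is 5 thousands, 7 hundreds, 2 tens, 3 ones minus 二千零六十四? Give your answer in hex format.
Convert 5 thousands, 7 hundreds, 2 tens, 3 ones (place-value notation) → 5×1000 + 7×100 + 2×10 + 3 = 5723 (decimal)
Convert 二千零六十四 (Chinese numeral) → 2×1000 + 6×10 + 4 = 2064 (decimal)
Compute 5723 - 2064 = 3659
Convert 3659 (decimal) → 3659 = 14×256 + 4×16 + 11 → 0xE4B (hexadecimal)
0xE4B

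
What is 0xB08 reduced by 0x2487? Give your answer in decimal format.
Convert 0xB08 (hexadecimal) → 11×256 + 8 = 2824 (decimal)
Convert 0x2487 (hexadecimal) → 2×4096 + 4×256 + 8×16 + 7 = 9351 (decimal)
Compute 2824 - 9351 = -6527
-6527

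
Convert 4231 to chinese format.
Convert 4231 (decimal) → 4231 = 4×1000 + 2×100 + 3×10 + 1 → 四千二百三十一 (Chinese numeral)
四千二百三十一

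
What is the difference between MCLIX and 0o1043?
Convert MCLIX (Roman numeral) → 1000 + 100 + 50 + 9 = 1159 (decimal)
Convert 0o1043 (octal) → 1×512 + 4×8 + 3 = 547 (decimal)
Difference: |1159 - 547| = 612
612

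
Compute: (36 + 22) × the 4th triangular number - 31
Convert the 4th triangular number (triangular index) → 4×5/2 = 10 (decimal)
Expression in decimal: (36 + 22) × 10 - 31
Parentheses first: 36 + 22 = 58
Multiply: 58 × 10 = 580
Subtract: 580 - 31 = 549
549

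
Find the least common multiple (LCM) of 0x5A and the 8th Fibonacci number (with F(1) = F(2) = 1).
Convert 0x5A (hexadecimal) → 5×16 + 10 = 90 (decimal)
Convert the 8th Fibonacci number (with F(1) = F(2) = 1) (Fibonacci index) → 1, 1, 2, 3, 5, 8, 13, 21 → 21 (decimal)
Compute lcm(90, 21) = 630
630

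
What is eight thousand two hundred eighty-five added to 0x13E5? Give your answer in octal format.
Convert eight thousand two hundred eighty-five (English words) → 8×1000 + 2×100 + 85 = 8285 (decimal)
Convert 0x13E5 (hexadecimal) → 1×4096 + 3×256 + 14×16 + 5 = 5093 (decimal)
Compute 8285 + 5093 = 13378
Convert 13378 (decimal) → 13378 = 3×4096 + 2×512 + 1×64 + 2 → 0o32102 (octal)
0o32102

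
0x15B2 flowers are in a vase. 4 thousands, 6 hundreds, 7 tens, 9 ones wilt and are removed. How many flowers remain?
Convert 0x15B2 (hexadecimal) → 1×4096 + 5×256 + 11×16 + 2 = 5554 (decimal)
Convert 4 thousands, 6 hundreds, 7 tens, 9 ones (place-value notation) → 4×1000 + 6×100 + 7×10 + 9 = 4679 (decimal)
Compute 5554 - 4679 = 875
875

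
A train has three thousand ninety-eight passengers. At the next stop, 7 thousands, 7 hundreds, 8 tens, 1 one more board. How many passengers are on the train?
Convert three thousand ninety-eight (English words) → 3×1000 + 98 = 3098 (decimal)
Convert 7 thousands, 7 hundreds, 8 tens, 1 one (place-value notation) → 7×1000 + 7×100 + 8×10 + 1 = 7781 (decimal)
Compute 3098 + 7781 = 10879
10879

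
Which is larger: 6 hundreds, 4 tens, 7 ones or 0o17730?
Convert 6 hundreds, 4 tens, 7 ones (place-value notation) → 6×100 + 4×10 + 7 = 647 (decimal)
Convert 0o17730 (octal) → 1×4096 + 7×512 + 7×64 + 3×8 = 8152 (decimal)
Compare 647 vs 8152: larger = 8152
8152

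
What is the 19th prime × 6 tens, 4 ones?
Convert the 19th prime (prime index) → 67 (decimal)
Convert 6 tens, 4 ones (place-value notation) → 6×10 + 4 = 64 (decimal)
Compute 67 × 64 = 4288
4288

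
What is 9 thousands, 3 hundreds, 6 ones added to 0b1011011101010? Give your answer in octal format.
Convert 9 thousands, 3 hundreds, 6 ones (place-value notation) → 9×1000 + 3×100 + 6 = 9306 (decimal)
Convert 0b1011011101010 (binary) → 4096 + 1024 + 512 + 128 + 64 + 32 + 8 + 2 = 5866 (decimal)
Compute 9306 + 5866 = 15172
Convert 15172 (decimal) → 15172 = 3×4096 + 5×512 + 5×64 + 4 → 0o35504 (octal)
0o35504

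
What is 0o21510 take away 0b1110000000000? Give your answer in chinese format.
Convert 0o21510 (octal) → 2×4096 + 1×512 + 5×64 + 1×8 = 9032 (decimal)
Convert 0b1110000000000 (binary) → 4096 + 2048 + 1024 = 7168 (decimal)
Compute 9032 - 7168 = 1864
Convert 1864 (decimal) → 1864 = 1×1000 + 8×100 + 6×10 + 4 → 一千八百六十四 (Chinese numeral)
一千八百六十四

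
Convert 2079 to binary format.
Convert 2079 (decimal) → 2079 = 2048 + 16 + 8 + 4 + 2 + 1 → 0b100000011111 (binary)
0b100000011111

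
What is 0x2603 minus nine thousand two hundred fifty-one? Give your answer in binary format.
Convert 0x2603 (hexadecimal) → 2×4096 + 6×256 + 3 = 9731 (decimal)
Convert nine thousand two hundred fifty-one (English words) → 9×1000 + 2×100 + 51 = 9251 (decimal)
Compute 9731 - 9251 = 480
Convert 480 (decimal) → 480 = 256 + 128 + 64 + 32 → 0b111100000 (binary)
0b111100000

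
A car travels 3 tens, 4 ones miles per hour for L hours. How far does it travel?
Convert 3 tens, 4 ones (place-value notation) → 3×10 + 4 = 34 (decimal)
Convert L (Roman numeral) → 50 (decimal)
Compute 34 × 50 = 1700
1700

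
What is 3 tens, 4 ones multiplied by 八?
Convert 3 tens, 4 ones (place-value notation) → 3×10 + 4 = 34 (decimal)
Convert 八 (Chinese numeral) → 8 (decimal)
Compute 34 × 8 = 272
272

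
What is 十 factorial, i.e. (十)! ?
Convert 十 (Chinese numeral) → 1×10 = 10 (decimal)
Compute 10! = 3628800
3628800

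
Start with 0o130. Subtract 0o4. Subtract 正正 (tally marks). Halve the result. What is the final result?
Convert 0o130 (octal) → 1×64 + 3×8 = 88 (decimal)
Start: 88
Convert 0o4 (octal) → 4 (decimal)
88 - 4 = 84
Convert 正正 (tally marks) → 5 + 5 = 10 (decimal)
84 - 10 = 74
74 ÷ 2 = 37
37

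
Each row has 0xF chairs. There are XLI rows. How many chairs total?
Convert 0xF (hexadecimal) → 15 (decimal)
Convert XLI (Roman numeral) → 40 + 1 = 41 (decimal)
Compute 15 × 41 = 615
615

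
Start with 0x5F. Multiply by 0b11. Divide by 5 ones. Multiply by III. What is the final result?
Convert 0x5F (hexadecimal) → 5×16 + 15 = 95 (decimal)
Start: 95
Convert 0b11 (binary) → 2 + 1 = 3 (decimal)
95 × 3 = 285
Convert 5 ones (place-value notation) → 5 (decimal)
285 ÷ 5 = 57
Convert III (Roman numeral) → 1 + 1 + 1 = 3 (decimal)
57 × 3 = 171
171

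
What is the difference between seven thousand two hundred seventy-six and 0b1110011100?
Convert seven thousand two hundred seventy-six (English words) → 7×1000 + 2×100 + 76 = 7276 (decimal)
Convert 0b1110011100 (binary) → 512 + 256 + 128 + 16 + 8 + 4 = 924 (decimal)
Difference: |7276 - 924| = 6352
6352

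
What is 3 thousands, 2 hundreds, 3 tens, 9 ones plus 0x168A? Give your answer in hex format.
Convert 3 thousands, 2 hundreds, 3 tens, 9 ones (place-value notation) → 3×1000 + 2×100 + 3×10 + 9 = 3239 (decimal)
Convert 0x168A (hexadecimal) → 1×4096 + 6×256 + 8×16 + 10 = 5770 (decimal)
Compute 3239 + 5770 = 9009
Convert 9009 (decimal) → 9009 = 2×4096 + 3×256 + 3×16 + 1 → 0x2331 (hexadecimal)
0x2331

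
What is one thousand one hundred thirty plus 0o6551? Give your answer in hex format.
Convert one thousand one hundred thirty (English words) → 1×1000 + 1×100 + 30 = 1130 (decimal)
Convert 0o6551 (octal) → 6×512 + 5×64 + 5×8 + 1 = 3433 (decimal)
Compute 1130 + 3433 = 4563
Convert 4563 (decimal) → 4563 = 1×4096 + 1×256 + 13×16 + 3 → 0x11D3 (hexadecimal)
0x11D3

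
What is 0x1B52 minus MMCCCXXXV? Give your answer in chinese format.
Convert 0x1B52 (hexadecimal) → 1×4096 + 11×256 + 5×16 + 2 = 6994 (decimal)
Convert MMCCCXXXV (Roman numeral) → 1000 + 1000 + 100 + 100 + 100 + 10 + 10 + 10 + 5 = 2335 (decimal)
Compute 6994 - 2335 = 4659
Convert 4659 (decimal) → 4659 = 4×1000 + 6×100 + 5×10 + 9 → 四千六百五十九 (Chinese numeral)
四千六百五十九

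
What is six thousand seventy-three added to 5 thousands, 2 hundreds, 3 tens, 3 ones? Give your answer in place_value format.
Convert six thousand seventy-three (English words) → 6×1000 + 73 = 6073 (decimal)
Convert 5 thousands, 2 hundreds, 3 tens, 3 ones (place-value notation) → 5×1000 + 2×100 + 3×10 + 3 = 5233 (decimal)
Compute 6073 + 5233 = 11306
Convert 11306 (decimal) → 11306 = 11×1000 + 3×100 + 6 → 11 thousands, 3 hundreds, 6 ones (place-value notation)
11 thousands, 3 hundreds, 6 ones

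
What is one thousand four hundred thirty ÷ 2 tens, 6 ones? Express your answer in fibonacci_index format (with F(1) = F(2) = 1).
Convert one thousand four hundred thirty (English words) → 1×1000 + 4×100 + 30 = 1430 (decimal)
Convert 2 tens, 6 ones (place-value notation) → 2×10 + 6 = 26 (decimal)
Compute 1430 ÷ 26 = 55
Convert 55 (decimal) → 1, 1, 2, 3, 5, 8, 13, 21, 34, 55 → the 10th Fibonacci number (Fibonacci index)
the 10th Fibonacci number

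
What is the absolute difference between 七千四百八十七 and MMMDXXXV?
Convert 七千四百八十七 (Chinese numeral) → 7×1000 + 4×100 + 8×10 + 7 = 7487 (decimal)
Convert MMMDXXXV (Roman numeral) → 1000 + 1000 + 1000 + 500 + 10 + 10 + 10 + 5 = 3535 (decimal)
Compute |7487 - 3535| = 3952
3952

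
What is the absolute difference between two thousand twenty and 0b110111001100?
Convert two thousand twenty (English words) → 2×1000 + 20 = 2020 (decimal)
Convert 0b110111001100 (binary) → 2048 + 1024 + 256 + 128 + 64 + 8 + 4 = 3532 (decimal)
Compute |2020 - 3532| = 1512
1512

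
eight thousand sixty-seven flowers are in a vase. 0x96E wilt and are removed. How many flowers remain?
Convert eight thousand sixty-seven (English words) → 8×1000 + 67 = 8067 (decimal)
Convert 0x96E (hexadecimal) → 9×256 + 6×16 + 14 = 2414 (decimal)
Compute 8067 - 2414 = 5653
5653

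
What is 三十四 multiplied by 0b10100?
Convert 三十四 (Chinese numeral) → 3×10 + 4 = 34 (decimal)
Convert 0b10100 (binary) → 16 + 4 = 20 (decimal)
Compute 34 × 20 = 680
680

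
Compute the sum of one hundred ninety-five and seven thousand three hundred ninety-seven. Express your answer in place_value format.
Convert one hundred ninety-five (English words) → 1×100 + 95 = 195 (decimal)
Convert seven thousand three hundred ninety-seven (English words) → 7×1000 + 3×100 + 97 = 7397 (decimal)
Compute 195 + 7397 = 7592
Convert 7592 (decimal) → 7592 = 7×1000 + 5×100 + 9×10 + 2 → 7 thousands, 5 hundreds, 9 tens, 2 ones (place-value notation)
7 thousands, 5 hundreds, 9 tens, 2 ones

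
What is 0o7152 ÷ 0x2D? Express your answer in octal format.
Convert 0o7152 (octal) → 7×512 + 1×64 + 5×8 + 2 = 3690 (decimal)
Convert 0x2D (hexadecimal) → 2×16 + 13 = 45 (decimal)
Compute 3690 ÷ 45 = 82
Convert 82 (decimal) → 82 = 1×64 + 2×8 + 2 → 0o122 (octal)
0o122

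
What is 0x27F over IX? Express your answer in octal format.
Convert 0x27F (hexadecimal) → 2×256 + 7×16 + 15 = 639 (decimal)
Convert IX (Roman numeral) → 9 (decimal)
Compute 639 ÷ 9 = 71
Convert 71 (decimal) → 71 = 1×64 + 7 → 0o107 (octal)
0o107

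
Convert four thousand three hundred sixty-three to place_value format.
Convert four thousand three hundred sixty-three (English words) → 4×1000 + 3×100 + 63 = 4363 (decimal)
Convert 4363 (decimal) → 4363 = 4×1000 + 3×100 + 6×10 + 3 → 4 thousands, 3 hundreds, 6 tens, 3 ones (place-value notation)
4 thousands, 3 hundreds, 6 tens, 3 ones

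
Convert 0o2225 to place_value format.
Convert 0o2225 (octal) → 2×512 + 2×64 + 2×8 + 5 = 1173 (decimal)
Convert 1173 (decimal) → 1173 = 1×1000 + 1×100 + 7×10 + 3 → 1 thousand, 1 hundred, 7 tens, 3 ones (place-value notation)
1 thousand, 1 hundred, 7 tens, 3 ones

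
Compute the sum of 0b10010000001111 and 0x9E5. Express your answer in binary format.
Convert 0b10010000001111 (binary) → 8192 + 1024 + 8 + 4 + 2 + 1 = 9231 (decimal)
Convert 0x9E5 (hexadecimal) → 9×256 + 14×16 + 5 = 2533 (decimal)
Compute 9231 + 2533 = 11764
Convert 11764 (decimal) → 11764 = 8192 + 2048 + 1024 + 256 + 128 + 64 + 32 + 16 + 4 → 0b10110111110100 (binary)
0b10110111110100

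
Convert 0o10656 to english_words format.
Convert 0o10656 (octal) → 1×4096 + 6×64 + 5×8 + 6 = 4526 (decimal)
Convert 4526 (decimal) → 4526 = 4×1000 + 5×100 + 26 → four thousand five hundred twenty-six (English words)
four thousand five hundred twenty-six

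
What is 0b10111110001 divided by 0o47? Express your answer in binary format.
Convert 0b10111110001 (binary) → 1024 + 256 + 128 + 64 + 32 + 16 + 1 = 1521 (decimal)
Convert 0o47 (octal) → 4×8 + 7 = 39 (decimal)
Compute 1521 ÷ 39 = 39
Convert 39 (decimal) → 39 = 32 + 4 + 2 + 1 → 0b100111 (binary)
0b100111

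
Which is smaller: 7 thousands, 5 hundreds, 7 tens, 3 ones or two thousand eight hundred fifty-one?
Convert 7 thousands, 5 hundreds, 7 tens, 3 ones (place-value notation) → 7×1000 + 5×100 + 7×10 + 3 = 7573 (decimal)
Convert two thousand eight hundred fifty-one (English words) → 2×1000 + 8×100 + 51 = 2851 (decimal)
Compare 7573 vs 2851: smaller = 2851
2851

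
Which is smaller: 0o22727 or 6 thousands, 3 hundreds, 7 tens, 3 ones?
Convert 0o22727 (octal) → 2×4096 + 2×512 + 7×64 + 2×8 + 7 = 9687 (decimal)
Convert 6 thousands, 3 hundreds, 7 tens, 3 ones (place-value notation) → 6×1000 + 3×100 + 7×10 + 3 = 6373 (decimal)
Compare 9687 vs 6373: smaller = 6373
6373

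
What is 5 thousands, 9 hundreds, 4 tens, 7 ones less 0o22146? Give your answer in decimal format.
Convert 5 thousands, 9 hundreds, 4 tens, 7 ones (place-value notation) → 5×1000 + 9×100 + 4×10 + 7 = 5947 (decimal)
Convert 0o22146 (octal) → 2×4096 + 2×512 + 1×64 + 4×8 + 6 = 9318 (decimal)
Compute 5947 - 9318 = -3371
-3371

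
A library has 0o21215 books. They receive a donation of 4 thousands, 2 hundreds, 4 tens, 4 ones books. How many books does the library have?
Convert 0o21215 (octal) → 2×4096 + 1×512 + 2×64 + 1×8 + 5 = 8845 (decimal)
Convert 4 thousands, 2 hundreds, 4 tens, 4 ones (place-value notation) → 4×1000 + 2×100 + 4×10 + 4 = 4244 (decimal)
Compute 8845 + 4244 = 13089
13089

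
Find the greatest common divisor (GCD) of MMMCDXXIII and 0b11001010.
Convert MMMCDXXIII (Roman numeral) → 1000 + 1000 + 1000 + 400 + 10 + 10 + 1 + 1 + 1 = 3423 (decimal)
Convert 0b11001010 (binary) → 128 + 64 + 8 + 2 = 202 (decimal)
Compute gcd(3423, 202) = 1
1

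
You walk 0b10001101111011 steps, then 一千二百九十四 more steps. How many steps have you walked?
Convert 0b10001101111011 (binary) → 8192 + 512 + 256 + 64 + 32 + 16 + 8 + 2 + 1 = 9083 (decimal)
Convert 一千二百九十四 (Chinese numeral) → 1×1000 + 2×100 + 9×10 + 4 = 1294 (decimal)
Compute 9083 + 1294 = 10377
10377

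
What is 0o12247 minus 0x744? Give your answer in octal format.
Convert 0o12247 (octal) → 1×4096 + 2×512 + 2×64 + 4×8 + 7 = 5287 (decimal)
Convert 0x744 (hexadecimal) → 7×256 + 4×16 + 4 = 1860 (decimal)
Compute 5287 - 1860 = 3427
Convert 3427 (decimal) → 3427 = 6×512 + 5×64 + 4×8 + 3 → 0o6543 (octal)
0o6543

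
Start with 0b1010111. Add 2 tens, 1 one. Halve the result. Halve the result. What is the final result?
Convert 0b1010111 (binary) → 64 + 16 + 4 + 2 + 1 = 87 (decimal)
Start: 87
Convert 2 tens, 1 one (place-value notation) → 2×10 + 1 = 21 (decimal)
87 + 21 = 108
108 ÷ 2 = 54
54 ÷ 2 = 27
27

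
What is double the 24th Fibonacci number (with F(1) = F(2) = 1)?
The 24th Fibonacci number (with F(1) = F(2) = 1) = 46368
Compute 46368 × 2 = 92736
92736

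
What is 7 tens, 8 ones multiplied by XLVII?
Convert 7 tens, 8 ones (place-value notation) → 7×10 + 8 = 78 (decimal)
Convert XLVII (Roman numeral) → 40 + 5 + 1 + 1 = 47 (decimal)
Compute 78 × 47 = 3666
3666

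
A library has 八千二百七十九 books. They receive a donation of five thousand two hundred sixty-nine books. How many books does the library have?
Convert 八千二百七十九 (Chinese numeral) → 8×1000 + 2×100 + 7×10 + 9 = 8279 (decimal)
Convert five thousand two hundred sixty-nine (English words) → 5×1000 + 2×100 + 69 = 5269 (decimal)
Compute 8279 + 5269 = 13548
13548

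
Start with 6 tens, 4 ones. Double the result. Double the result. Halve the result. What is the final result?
Convert 6 tens, 4 ones (place-value notation) → 6×10 + 4 = 64 (decimal)
Start: 64
64 × 2 = 128
128 × 2 = 256
256 ÷ 2 = 128
128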